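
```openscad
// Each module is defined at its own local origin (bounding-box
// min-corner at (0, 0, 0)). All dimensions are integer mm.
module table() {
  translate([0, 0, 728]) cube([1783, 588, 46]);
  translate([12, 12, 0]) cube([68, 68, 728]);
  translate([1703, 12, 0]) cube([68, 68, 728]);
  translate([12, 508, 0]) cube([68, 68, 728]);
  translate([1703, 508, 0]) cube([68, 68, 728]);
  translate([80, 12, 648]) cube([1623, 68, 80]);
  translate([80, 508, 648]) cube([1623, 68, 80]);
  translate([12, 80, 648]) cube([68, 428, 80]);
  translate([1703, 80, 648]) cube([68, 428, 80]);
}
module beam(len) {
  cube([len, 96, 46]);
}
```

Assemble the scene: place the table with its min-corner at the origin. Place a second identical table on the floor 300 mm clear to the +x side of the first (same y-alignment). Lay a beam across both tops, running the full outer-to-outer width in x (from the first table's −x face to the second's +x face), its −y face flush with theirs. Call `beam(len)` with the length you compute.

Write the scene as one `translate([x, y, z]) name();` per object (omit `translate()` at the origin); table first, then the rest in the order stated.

table();
translate([2083, 0, 0]) table();
translate([0, 0, 774]) beam(3866);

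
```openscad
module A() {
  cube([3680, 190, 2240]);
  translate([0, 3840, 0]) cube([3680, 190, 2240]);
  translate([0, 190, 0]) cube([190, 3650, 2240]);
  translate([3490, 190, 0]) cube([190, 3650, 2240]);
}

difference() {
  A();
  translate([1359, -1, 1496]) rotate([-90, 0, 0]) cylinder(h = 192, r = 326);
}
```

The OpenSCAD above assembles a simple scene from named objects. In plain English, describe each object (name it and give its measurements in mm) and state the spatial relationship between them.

A is the wall frame of a small rectangular building: four walls, each 2240 mm tall and 190 mm thick, enclosing a footprint 3680 mm (x) by 4030 mm (y) outside-to-outside, with no floor or roof. The front and back walls (the −y and +y sides) span the full width; the two side walls fit between them.

The house frame has a circular hole of radius 326 mm through its front wall, centred at (x = 1359, z = 1496).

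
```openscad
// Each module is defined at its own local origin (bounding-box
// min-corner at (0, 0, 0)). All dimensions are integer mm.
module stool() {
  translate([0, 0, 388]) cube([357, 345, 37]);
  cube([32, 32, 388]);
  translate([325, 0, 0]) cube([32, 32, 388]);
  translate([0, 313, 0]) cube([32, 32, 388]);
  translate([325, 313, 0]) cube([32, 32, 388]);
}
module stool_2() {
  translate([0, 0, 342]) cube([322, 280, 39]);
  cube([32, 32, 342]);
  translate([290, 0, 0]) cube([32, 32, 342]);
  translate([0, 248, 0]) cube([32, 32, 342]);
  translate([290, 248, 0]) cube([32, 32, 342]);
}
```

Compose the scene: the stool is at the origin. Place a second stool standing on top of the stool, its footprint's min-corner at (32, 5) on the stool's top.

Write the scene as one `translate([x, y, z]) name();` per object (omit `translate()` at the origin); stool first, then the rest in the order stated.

stool();
translate([32, 5, 425]) stool_2();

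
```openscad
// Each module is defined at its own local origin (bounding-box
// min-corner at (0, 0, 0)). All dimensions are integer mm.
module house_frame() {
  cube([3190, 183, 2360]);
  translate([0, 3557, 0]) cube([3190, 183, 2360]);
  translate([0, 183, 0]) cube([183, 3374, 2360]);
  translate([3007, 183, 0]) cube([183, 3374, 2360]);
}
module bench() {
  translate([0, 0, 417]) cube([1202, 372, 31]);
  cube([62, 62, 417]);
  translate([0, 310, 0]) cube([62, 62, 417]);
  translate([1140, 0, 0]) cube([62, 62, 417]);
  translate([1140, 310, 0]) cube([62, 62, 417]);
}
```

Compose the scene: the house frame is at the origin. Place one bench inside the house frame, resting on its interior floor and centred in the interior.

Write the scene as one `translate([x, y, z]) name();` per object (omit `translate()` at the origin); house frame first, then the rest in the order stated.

house_frame();
translate([994, 1684, 0]) bench();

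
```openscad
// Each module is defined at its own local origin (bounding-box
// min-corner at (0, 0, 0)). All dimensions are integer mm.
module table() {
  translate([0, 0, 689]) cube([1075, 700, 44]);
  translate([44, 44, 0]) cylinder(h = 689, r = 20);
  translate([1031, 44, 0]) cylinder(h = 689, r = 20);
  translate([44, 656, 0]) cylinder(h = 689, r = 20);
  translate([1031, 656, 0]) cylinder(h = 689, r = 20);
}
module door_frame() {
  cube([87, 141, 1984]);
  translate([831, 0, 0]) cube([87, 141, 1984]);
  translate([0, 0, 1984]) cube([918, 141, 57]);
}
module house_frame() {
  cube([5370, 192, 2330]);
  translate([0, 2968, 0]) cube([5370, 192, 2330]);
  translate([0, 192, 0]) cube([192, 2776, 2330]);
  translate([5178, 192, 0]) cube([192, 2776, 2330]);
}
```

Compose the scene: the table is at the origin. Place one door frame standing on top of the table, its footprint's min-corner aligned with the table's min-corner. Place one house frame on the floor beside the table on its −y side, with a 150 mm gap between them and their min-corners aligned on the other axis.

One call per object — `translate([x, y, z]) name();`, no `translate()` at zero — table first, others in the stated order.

table();
translate([0, 0, 733]) door_frame();
translate([0, -3310, 0]) house_frame();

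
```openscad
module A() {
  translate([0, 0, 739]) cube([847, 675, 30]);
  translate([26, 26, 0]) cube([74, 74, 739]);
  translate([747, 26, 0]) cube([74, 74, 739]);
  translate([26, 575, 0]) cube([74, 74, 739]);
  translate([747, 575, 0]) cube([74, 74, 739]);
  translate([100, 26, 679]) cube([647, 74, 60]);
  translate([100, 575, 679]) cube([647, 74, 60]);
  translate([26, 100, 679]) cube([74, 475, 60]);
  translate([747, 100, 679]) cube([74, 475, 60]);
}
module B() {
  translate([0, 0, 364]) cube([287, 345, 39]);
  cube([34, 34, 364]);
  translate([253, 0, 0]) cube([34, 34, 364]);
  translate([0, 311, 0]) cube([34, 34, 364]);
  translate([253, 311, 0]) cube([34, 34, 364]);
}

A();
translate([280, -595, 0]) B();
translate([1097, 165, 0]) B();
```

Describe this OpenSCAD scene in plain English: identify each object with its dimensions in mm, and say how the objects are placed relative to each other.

A is a table: top 847 mm (x) × 675 mm (y), 30 mm thick, upper face at z = 769 mm, on four 74×74 mm square legs, each inset 26 mm from the nearest pair of top edges, running from z = 0 to the bottom of the top. Four apron rails, 74 mm thick and 60 mm tall, run between adjacent legs with their top edges flush with the underside of the top and their outer faces flush with the legs' outer faces.

B is a four-legged stool. The seat is 287×345 mm, 39 mm thick, top at z = 403 mm. It stands on four square legs, each 34×34 mm in cross-section, from z = 0 to the seat underside, each flush with a corner of the seat.

Two stools sit around the table at the −y, +x sides.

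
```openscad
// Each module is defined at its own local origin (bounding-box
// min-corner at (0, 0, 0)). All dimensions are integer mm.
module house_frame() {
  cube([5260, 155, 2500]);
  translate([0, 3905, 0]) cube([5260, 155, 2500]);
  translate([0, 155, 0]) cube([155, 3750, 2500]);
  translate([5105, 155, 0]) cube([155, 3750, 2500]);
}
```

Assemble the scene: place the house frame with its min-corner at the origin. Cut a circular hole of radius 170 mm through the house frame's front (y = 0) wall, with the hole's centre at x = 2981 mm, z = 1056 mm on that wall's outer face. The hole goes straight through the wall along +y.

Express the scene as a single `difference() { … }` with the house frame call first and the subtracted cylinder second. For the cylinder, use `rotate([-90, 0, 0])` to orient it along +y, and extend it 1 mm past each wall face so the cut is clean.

difference() {
  house_frame();
  translate([2981, -1, 1056]) rotate([-90, 0, 0]) cylinder(h = 157, r = 170);
}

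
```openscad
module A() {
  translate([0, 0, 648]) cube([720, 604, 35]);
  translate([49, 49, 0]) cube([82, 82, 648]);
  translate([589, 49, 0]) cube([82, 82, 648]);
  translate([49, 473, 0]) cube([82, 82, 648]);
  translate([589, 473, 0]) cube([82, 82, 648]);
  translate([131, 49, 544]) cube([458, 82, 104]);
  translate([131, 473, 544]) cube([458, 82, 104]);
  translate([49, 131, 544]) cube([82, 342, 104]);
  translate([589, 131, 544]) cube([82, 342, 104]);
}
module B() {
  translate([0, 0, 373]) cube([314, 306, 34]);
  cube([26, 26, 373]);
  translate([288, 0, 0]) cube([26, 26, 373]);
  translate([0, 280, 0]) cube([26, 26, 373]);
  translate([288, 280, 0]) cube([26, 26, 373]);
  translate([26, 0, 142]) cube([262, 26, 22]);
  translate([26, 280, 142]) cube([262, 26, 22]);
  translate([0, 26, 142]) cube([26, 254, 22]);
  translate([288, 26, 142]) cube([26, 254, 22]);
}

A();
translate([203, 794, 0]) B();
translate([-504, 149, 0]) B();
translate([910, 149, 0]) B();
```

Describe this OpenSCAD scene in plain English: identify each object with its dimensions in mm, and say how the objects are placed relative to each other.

A is a rectangular dining table. The top is 720×604×35 mm with its upper surface at z = 683 mm. It stands on four 82×82 mm square legs, each inset 49 mm from the nearest pair of top edges, running from the floor to the underside of the top. Four apron rails, 82 mm thick and 104 mm tall, run between adjacent legs with their top edges flush with the underside of the top and their outer faces flush with the legs' outer faces.

B is a four-legged stool. The seat is a 314×306×34 mm slab whose top surface is at z = 407 mm; four square legs, each 26×26 mm in cross-section, run from the floor (z = 0) to the underside of the seat, each flush with a corner of the seat. Four stretchers, 26 mm wide and 22 mm tall, connect adjacent legs with their undersides at z = 142 mm, each running between the inner faces of the legs it joins and aligned with the legs' outer faces on the other axis.

Three stools sit around the table at the +y, −x, +x sides.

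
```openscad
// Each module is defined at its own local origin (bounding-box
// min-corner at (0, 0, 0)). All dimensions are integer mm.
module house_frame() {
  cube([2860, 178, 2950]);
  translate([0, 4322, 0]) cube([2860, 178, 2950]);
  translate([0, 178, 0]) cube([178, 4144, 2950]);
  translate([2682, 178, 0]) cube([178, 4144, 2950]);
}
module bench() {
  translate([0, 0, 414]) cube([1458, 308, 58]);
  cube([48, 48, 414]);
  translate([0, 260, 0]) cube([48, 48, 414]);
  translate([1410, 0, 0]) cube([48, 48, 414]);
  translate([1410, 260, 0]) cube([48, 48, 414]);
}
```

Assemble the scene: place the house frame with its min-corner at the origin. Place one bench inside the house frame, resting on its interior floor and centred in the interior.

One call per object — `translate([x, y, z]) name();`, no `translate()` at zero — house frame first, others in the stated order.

house_frame();
translate([701, 2096, 0]) bench();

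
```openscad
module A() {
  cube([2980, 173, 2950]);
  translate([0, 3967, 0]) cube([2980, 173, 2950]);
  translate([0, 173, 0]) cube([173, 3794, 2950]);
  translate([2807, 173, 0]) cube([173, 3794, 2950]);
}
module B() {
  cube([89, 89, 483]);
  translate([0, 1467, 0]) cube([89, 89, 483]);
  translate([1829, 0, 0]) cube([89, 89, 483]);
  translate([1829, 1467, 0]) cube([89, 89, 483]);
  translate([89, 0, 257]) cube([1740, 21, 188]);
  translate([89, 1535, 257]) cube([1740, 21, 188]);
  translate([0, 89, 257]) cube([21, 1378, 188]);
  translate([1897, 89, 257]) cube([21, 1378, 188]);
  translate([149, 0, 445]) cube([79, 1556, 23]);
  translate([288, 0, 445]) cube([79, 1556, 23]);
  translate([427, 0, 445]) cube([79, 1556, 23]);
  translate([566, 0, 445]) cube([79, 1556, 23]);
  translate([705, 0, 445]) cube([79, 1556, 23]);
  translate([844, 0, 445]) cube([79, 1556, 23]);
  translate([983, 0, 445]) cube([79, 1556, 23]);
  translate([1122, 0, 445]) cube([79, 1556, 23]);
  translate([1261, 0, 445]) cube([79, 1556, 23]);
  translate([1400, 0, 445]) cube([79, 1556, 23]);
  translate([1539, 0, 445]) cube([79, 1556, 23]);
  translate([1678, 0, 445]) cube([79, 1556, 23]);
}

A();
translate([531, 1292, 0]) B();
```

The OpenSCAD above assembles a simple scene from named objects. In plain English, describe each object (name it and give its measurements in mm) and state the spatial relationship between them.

A is a box-shaped house frame (walls only): outside footprint 2980×4140 mm, wall height 2950 mm, wall thickness 173 mm. The two y-facing walls run the full x-width; the two x-facing walls fit between the inner faces of the y-facing walls.

B is a bed frame 1918 mm long (x) by 1556 mm wide (y). Four 89×89 mm corner posts, 483 mm tall, at the corners of the footprint. Four rails of 21 mm thickness and 188 mm height run between adjacent posts with their undersides at z = 257 mm, their outer faces flush with the outside of the frame (the two x-running rails run between the posts' inner faces; the two y-running rails run between the posts' inner faces). 12 slats, each 79 mm wide (x) and 23 mm thick, lie across the top of the two x-running rails, running the full 1556 mm width of the frame in y; the slats are evenly spaced along x between the inner faces of the end posts with equal gaps (rounded down to the nearest mm) at the −x end and between each pair — any rounding remainder accumulates at the +x end.

The bed frame sits inside the house frame, centred.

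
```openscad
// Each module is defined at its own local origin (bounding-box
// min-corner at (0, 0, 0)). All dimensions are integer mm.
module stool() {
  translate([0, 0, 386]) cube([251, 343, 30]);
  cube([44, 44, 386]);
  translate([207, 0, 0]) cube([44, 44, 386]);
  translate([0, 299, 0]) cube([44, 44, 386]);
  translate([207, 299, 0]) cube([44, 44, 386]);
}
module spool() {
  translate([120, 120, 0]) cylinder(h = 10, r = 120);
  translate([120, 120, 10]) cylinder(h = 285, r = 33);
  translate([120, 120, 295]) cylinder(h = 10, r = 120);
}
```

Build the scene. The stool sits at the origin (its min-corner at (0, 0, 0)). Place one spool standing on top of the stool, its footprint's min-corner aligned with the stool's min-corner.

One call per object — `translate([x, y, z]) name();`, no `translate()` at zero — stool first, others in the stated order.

stool();
translate([0, 0, 416]) spool();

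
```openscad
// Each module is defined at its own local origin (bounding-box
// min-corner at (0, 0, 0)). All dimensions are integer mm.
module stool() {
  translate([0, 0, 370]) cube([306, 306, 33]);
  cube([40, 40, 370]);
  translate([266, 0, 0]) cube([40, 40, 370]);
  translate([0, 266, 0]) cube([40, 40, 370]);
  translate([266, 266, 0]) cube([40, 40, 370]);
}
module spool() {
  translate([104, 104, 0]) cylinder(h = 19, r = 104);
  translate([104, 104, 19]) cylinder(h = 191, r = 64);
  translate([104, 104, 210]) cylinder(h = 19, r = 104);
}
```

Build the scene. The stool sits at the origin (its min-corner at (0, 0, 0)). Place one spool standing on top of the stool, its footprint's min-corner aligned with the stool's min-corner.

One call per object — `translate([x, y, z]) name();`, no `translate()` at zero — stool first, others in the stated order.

stool();
translate([0, 0, 403]) spool();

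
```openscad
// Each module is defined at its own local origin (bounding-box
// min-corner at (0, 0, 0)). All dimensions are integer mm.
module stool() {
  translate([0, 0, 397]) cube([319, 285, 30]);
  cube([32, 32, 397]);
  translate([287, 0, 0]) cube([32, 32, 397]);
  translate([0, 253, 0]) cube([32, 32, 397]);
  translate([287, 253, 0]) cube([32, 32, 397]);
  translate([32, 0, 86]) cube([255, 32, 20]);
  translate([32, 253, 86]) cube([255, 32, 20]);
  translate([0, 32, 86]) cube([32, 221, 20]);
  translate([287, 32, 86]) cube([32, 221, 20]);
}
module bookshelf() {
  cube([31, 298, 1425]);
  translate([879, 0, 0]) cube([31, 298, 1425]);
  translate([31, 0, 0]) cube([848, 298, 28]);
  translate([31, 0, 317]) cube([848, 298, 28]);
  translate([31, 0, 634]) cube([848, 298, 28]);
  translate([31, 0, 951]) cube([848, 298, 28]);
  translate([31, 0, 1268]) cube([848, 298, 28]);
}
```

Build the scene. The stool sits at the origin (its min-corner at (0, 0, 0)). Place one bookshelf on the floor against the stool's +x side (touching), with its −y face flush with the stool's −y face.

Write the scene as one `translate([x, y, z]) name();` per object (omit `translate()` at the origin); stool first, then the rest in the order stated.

stool();
translate([319, 0, 0]) bookshelf();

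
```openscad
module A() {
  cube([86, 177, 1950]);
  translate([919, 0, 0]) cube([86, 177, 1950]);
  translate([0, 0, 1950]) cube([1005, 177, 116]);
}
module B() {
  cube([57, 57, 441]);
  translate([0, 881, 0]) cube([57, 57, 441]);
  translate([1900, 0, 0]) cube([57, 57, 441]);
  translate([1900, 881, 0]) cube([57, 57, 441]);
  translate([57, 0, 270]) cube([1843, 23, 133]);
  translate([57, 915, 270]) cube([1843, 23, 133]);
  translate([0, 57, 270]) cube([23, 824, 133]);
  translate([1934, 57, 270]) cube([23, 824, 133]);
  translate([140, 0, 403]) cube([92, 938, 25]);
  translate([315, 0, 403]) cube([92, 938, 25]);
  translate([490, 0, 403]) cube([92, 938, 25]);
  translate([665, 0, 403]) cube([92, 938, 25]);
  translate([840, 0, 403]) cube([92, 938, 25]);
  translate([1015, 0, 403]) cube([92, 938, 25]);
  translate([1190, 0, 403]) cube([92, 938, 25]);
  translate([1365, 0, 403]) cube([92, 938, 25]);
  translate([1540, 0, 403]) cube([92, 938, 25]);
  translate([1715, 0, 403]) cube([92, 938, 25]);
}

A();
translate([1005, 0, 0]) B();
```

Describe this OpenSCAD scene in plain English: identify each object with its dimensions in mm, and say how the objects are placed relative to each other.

A is a rectangular door frame: two vertical jambs of 86×177 mm section, 1950 mm tall, with a clear opening 833 mm wide between their inner faces. A header 116 mm tall and 177 mm deep lies on top of the jambs and spans the full outside width.

B is a bed frame 1957 mm long (x) by 938 mm wide (y). Four 57×57 mm corner posts, 441 mm tall, at the corners of the footprint. Four rails of 23 mm thickness and 133 mm height run between adjacent posts with their undersides at z = 270 mm, their outer faces flush with the outside of the frame (the two x-running rails run between the posts' inner faces; the two y-running rails run between the posts' inner faces). 10 slats, each 92 mm wide (x) and 25 mm thick, lie across the top of the two x-running rails, running the full 938 mm width of the frame in y; the slats are evenly spaced along x between the inner faces of the end posts with equal gaps (rounded down to the nearest mm) at the −x end and between each pair — any rounding remainder accumulates at the +x end.

The bed frame is against the door frame's +x side, with their −y faces flush.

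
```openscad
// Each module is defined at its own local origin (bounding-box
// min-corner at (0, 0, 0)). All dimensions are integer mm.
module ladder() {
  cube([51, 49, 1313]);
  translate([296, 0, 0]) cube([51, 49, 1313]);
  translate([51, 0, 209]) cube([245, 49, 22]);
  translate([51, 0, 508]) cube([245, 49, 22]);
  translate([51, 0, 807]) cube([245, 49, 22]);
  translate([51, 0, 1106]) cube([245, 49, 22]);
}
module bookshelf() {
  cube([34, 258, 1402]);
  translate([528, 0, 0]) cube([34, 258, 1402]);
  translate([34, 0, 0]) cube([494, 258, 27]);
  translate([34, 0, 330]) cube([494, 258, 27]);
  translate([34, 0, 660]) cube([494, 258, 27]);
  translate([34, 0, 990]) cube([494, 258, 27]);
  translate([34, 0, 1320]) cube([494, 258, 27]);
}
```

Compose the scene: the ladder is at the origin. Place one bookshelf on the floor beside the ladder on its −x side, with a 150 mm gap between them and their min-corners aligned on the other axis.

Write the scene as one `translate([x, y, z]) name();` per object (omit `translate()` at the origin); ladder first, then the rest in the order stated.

ladder();
translate([-712, 0, 0]) bookshelf();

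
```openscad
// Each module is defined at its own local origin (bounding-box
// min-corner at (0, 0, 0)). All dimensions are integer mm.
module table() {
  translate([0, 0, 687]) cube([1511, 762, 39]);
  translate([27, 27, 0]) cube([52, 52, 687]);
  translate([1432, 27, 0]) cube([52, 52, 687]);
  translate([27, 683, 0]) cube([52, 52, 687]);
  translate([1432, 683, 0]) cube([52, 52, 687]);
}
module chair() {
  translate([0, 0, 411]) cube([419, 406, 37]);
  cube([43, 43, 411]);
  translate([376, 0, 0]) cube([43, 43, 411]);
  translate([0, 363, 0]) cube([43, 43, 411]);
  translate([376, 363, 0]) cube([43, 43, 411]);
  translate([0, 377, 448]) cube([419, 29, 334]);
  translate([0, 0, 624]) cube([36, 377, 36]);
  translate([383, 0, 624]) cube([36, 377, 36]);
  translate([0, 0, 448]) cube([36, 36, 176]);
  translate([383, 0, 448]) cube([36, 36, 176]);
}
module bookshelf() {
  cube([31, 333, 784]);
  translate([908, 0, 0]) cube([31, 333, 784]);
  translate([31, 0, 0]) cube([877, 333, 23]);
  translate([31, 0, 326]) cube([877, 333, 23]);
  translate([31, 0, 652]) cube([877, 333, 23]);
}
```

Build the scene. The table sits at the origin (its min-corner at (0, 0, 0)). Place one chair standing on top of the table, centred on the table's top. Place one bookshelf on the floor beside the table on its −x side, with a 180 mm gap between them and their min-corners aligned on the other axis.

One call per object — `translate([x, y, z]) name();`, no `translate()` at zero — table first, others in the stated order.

table();
translate([546, 178, 726]) chair();
translate([-1119, 0, 0]) bookshelf();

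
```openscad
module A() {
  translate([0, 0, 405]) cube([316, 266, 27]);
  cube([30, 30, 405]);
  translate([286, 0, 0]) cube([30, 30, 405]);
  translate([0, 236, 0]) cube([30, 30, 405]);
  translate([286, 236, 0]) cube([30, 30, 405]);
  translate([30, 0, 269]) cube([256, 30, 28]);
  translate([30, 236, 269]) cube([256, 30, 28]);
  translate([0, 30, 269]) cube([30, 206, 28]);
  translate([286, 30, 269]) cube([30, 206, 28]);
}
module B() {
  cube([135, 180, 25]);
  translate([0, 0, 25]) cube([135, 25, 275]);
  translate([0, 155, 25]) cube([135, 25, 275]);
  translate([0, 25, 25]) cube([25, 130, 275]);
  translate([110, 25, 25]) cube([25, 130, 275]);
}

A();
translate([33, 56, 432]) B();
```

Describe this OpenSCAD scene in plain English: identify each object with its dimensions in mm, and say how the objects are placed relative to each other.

A is a four-legged stool. The seat is a 316×266×27 mm slab whose top surface is at z = 432 mm; four square legs, each 30×30 mm in cross-section, run from the floor (z = 0) to the underside of the seat, each flush with a corner of the seat. Four stretchers, 30 mm wide and 28 mm tall, connect adjacent legs with their undersides at z = 269 mm, each running between the inner faces of the legs it joins and aligned with the legs' outer faces on the other axis.

B is an open storage box with external size 135×180×300 mm and wall thickness 25 mm (the base is also 25 mm thick). The base covers the whole footprint; the four walls stand on the base, with the y-facing walls full-width and the x-facing walls fitting between their inner faces.

The open box is on top of the stool.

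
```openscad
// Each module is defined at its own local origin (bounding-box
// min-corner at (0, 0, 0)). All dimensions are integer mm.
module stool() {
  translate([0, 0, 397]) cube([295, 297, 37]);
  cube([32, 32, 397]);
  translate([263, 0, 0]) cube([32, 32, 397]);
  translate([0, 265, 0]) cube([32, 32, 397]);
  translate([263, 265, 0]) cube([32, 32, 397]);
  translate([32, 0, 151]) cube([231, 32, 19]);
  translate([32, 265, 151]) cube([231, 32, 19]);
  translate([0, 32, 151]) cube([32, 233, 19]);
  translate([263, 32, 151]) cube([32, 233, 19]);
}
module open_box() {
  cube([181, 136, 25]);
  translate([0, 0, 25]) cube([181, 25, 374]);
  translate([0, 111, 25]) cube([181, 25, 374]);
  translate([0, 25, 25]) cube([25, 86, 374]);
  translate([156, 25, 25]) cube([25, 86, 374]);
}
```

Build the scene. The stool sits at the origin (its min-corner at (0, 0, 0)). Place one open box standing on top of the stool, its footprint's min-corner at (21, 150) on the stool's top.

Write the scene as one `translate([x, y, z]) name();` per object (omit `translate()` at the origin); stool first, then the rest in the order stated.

stool();
translate([21, 150, 434]) open_box();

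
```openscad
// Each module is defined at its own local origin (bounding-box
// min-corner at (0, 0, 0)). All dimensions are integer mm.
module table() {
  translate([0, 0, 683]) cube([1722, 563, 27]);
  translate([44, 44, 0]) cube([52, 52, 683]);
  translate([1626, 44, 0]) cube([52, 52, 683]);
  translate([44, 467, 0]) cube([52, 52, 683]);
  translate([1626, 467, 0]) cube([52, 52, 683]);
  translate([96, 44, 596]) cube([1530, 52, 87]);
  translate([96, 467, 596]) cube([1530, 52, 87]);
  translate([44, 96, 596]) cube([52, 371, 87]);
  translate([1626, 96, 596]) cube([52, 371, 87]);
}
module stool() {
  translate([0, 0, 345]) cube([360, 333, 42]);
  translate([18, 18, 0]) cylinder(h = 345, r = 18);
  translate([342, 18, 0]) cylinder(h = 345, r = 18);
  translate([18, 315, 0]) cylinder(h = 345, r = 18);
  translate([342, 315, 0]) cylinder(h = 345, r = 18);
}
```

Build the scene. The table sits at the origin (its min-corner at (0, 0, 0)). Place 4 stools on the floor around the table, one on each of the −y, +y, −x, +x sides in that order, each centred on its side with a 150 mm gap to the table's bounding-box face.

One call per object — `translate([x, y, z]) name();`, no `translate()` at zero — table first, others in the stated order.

table();
translate([681, -483, 0]) stool();
translate([681, 713, 0]) stool();
translate([-510, 115, 0]) stool();
translate([1872, 115, 0]) stool();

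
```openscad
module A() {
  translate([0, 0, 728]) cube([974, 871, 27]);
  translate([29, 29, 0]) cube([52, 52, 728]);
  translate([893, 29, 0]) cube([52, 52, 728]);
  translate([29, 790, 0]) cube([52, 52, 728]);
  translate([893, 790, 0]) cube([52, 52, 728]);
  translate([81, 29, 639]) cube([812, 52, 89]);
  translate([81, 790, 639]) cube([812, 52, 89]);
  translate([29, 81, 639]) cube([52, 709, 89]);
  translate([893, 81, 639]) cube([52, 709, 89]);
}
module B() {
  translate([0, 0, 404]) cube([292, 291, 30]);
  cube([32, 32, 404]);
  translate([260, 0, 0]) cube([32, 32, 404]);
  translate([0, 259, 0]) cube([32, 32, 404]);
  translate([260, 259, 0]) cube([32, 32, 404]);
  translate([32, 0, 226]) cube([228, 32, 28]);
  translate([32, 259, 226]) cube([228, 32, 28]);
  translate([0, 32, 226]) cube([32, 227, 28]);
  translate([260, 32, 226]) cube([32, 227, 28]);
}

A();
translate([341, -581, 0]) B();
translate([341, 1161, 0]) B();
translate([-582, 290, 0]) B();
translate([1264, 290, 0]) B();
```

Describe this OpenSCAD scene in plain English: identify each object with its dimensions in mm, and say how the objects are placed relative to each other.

A is a table with a 974×871 mm rectangular top, 27 mm thick, top surface at z = 755 mm, supported by four 52×52 mm square legs, each inset 29 mm from the nearest pair of top edges, running from the floor. Four apron rails, 52 mm thick and 89 mm tall, run between adjacent legs with their top edges flush with the underside of the top and their outer faces flush with the legs' outer faces.

B is a four-legged stool. The seat is a 292×291×30 mm slab whose top surface is at z = 434 mm; four square legs, each 32×32 mm in cross-section, run from the floor (z = 0) to the underside of the seat, each flush with a corner of the seat. Four stretchers, 32 mm wide and 28 mm tall, connect adjacent legs with their undersides at z = 226 mm, each running between the inner faces of the legs it joins and aligned with the legs' outer faces on the other axis.

Four stools sit around the table at the −y, +y, −x, +x sides.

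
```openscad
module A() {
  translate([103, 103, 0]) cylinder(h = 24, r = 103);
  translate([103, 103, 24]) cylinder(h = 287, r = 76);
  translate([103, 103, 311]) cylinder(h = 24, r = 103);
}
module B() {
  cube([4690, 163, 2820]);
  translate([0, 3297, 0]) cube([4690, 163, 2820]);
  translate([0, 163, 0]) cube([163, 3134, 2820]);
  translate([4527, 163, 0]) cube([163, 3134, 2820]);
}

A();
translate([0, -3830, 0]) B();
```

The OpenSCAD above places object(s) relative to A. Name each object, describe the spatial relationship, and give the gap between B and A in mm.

A is a spool. B is a house frame. The house frame is on the floor beside the spool on its −y side. The gap between the house frame and the spool is 370 mm.

The house frame's nearest face is 370 mm from the spool's −y face.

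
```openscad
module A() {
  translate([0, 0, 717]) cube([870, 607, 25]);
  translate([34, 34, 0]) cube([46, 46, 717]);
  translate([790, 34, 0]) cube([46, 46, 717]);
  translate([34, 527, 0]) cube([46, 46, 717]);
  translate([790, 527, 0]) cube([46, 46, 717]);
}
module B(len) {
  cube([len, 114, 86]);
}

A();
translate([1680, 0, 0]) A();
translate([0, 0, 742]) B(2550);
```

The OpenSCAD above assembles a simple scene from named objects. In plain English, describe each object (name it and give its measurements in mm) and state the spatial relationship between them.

A is a table with a 870×607 mm rectangular top, 25 mm thick, top surface at z = 742 mm, supported by four 46×46 mm square legs, each inset 34 mm from the nearest pair of top edges, running from the floor.

B is a rectangular beam 2550 mm long (x), 114 mm deep (y), 86 mm thick (z).

The beam spans the tops of two tables placed 810 mm apart, resting at z = 742 mm.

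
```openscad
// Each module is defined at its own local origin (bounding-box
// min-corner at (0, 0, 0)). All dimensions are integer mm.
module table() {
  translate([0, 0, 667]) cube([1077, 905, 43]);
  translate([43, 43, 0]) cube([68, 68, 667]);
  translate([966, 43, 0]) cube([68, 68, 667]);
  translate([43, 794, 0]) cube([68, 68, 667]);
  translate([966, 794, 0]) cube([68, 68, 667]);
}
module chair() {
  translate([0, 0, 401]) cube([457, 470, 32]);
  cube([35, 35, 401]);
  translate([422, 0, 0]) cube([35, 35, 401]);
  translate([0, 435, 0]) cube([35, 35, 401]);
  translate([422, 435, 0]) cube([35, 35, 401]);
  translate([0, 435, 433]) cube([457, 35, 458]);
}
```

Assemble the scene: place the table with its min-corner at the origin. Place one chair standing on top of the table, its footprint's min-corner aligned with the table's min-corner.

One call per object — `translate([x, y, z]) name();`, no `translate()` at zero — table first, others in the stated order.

table();
translate([0, 0, 710]) chair();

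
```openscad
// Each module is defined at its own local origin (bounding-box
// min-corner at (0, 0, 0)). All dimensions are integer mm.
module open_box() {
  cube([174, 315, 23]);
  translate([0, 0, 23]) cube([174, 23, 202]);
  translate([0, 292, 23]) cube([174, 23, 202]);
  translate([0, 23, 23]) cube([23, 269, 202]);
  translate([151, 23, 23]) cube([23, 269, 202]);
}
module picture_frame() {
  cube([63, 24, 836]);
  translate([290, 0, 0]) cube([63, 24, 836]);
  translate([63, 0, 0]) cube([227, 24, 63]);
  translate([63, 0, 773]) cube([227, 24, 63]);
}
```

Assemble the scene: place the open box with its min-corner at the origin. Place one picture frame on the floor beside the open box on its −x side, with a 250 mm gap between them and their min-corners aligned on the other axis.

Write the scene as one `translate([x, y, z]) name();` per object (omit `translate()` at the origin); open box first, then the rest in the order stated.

open_box();
translate([-603, 0, 0]) picture_frame();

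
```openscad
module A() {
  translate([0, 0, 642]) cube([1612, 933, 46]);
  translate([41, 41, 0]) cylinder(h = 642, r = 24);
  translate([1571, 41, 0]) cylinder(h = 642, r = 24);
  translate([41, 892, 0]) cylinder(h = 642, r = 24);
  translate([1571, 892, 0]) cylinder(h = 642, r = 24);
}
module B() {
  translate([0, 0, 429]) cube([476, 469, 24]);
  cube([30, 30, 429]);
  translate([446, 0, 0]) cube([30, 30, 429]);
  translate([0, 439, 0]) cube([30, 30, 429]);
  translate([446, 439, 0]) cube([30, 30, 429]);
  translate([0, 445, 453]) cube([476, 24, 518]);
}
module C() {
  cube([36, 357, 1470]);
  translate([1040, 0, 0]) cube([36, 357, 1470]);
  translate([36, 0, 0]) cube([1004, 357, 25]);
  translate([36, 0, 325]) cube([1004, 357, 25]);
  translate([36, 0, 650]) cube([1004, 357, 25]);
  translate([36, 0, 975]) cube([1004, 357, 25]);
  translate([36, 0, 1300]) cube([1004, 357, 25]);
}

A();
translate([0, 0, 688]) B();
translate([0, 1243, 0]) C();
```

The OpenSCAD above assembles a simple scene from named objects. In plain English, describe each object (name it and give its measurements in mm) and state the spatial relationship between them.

A is a table with a 1612×933 mm rectangular top, 46 mm thick, top surface at z = 688 mm, supported by four round legs of 48 mm diameter, each leg's bounding box inset 17 mm from the nearest pair of top edges, running from the floor.

B is a chair: 476×469 mm seat, 24 mm thick, top at z = 453 mm, on four 30 mm square corner legs flush with the seat edges. A 24 mm thick backrest slab spans the full seat width, extending 518 mm above the seat top, its back face flush with the seat's +y edge.

C is an open bookshelf. Two side panels, each 36 mm thick, 357 mm deep and 1470 mm tall, stand 1076 mm apart (outside-to-outside). Between them sit 5 shelves, each 25 mm thick and 357 mm deep, spanning the full gap between the sides. The bottom shelf rests on the floor (its underside at z = 0) and the clear gap between one shelf's top and the next shelf's underside is 300 mm.

The chair is on top of the table. The bookshelf is on the floor beside the table on its +y side.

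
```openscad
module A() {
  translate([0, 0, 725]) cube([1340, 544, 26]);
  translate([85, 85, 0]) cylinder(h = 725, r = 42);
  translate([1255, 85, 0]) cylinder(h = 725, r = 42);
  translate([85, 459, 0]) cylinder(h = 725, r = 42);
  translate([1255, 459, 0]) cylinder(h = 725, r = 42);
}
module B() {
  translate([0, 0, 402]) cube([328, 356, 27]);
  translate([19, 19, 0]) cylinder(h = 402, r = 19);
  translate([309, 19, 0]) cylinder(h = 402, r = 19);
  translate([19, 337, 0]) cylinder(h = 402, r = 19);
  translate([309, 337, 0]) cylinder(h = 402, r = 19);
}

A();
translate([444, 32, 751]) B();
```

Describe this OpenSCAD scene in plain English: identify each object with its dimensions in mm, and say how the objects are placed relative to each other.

A is a table: top 1340 mm (x) × 544 mm (y), 26 mm thick, upper face at z = 751 mm, on four round legs of 84 mm diameter, each leg's bounding box inset 43 mm from the nearest pair of top edges, running from z = 0 to the bottom of the top.

B is a four-legged stool. The seat is a 328×356×27 mm slab whose top surface is at z = 429 mm; four round legs, each 38 mm in diameter, run from the floor (z = 0) to the underside of the seat, each leg's axis is inset half a diameter from the nearest pair of seat edges (so the leg's bounding box is flush with the corner).

The stool is on top of the table.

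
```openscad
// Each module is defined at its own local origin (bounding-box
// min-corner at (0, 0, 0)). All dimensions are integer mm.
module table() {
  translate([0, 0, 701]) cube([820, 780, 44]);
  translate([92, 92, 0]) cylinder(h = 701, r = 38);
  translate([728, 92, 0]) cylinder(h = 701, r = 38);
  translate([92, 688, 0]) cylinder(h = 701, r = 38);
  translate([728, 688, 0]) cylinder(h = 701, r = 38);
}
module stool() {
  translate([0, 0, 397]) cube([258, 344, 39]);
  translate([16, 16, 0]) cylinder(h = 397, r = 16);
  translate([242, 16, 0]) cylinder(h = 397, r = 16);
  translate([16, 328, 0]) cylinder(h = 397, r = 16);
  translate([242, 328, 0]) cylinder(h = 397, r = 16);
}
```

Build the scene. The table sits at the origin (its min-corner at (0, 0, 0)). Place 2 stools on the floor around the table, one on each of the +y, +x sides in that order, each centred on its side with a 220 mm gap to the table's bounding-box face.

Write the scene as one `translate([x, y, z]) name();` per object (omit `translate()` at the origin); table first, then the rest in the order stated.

table();
translate([281, 1000, 0]) stool();
translate([1040, 218, 0]) stool();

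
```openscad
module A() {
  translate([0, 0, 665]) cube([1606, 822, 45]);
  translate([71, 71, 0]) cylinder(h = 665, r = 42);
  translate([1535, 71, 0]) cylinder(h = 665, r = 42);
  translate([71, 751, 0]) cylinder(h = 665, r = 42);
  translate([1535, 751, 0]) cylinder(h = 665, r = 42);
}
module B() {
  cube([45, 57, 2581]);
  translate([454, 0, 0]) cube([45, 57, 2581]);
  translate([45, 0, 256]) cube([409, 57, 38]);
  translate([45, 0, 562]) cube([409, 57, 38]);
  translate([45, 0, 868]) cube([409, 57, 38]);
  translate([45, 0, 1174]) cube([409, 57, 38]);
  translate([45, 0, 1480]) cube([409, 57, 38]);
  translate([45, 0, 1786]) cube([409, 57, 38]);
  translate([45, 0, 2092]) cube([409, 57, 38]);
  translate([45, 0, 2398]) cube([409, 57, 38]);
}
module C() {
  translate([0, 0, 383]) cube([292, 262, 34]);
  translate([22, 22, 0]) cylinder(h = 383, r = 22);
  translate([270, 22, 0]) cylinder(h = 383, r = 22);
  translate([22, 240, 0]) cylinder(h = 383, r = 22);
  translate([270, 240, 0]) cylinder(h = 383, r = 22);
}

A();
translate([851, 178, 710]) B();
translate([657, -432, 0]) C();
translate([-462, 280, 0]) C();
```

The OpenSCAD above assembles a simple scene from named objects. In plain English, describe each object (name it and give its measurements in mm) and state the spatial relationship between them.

A is a table: top 1606 mm (x) × 822 mm (y), 45 mm thick, upper face at z = 710 mm, on four round legs of 84 mm diameter, each leg's bounding box inset 29 mm from the nearest pair of top edges, running from z = 0 to the bottom of the top.

B is a straight ladder. Two 45×57 mm vertical rails, 2581 mm tall, stand 499 mm apart (outside-to-outside) with their front faces coplanar on the −y side. 8 rungs, each 57 mm deep and 38 mm tall, span between the inner faces of the rails, front faces flush with the rails. The lowest rung's underside is at z = 256 mm and rungs are spaced 306 mm apart (underside to underside).

C is a four-legged stool. The seat is 292×262 mm, 34 mm thick, top at z = 417 mm. It stands on four round legs, each 44 mm in diameter, from z = 0 to the seat underside, each leg's axis is inset half a diameter from the nearest pair of seat edges (so the leg's bounding box is flush with the corner).

The ladder is on top of the table. Two stools sit around the table at the −y, −x sides.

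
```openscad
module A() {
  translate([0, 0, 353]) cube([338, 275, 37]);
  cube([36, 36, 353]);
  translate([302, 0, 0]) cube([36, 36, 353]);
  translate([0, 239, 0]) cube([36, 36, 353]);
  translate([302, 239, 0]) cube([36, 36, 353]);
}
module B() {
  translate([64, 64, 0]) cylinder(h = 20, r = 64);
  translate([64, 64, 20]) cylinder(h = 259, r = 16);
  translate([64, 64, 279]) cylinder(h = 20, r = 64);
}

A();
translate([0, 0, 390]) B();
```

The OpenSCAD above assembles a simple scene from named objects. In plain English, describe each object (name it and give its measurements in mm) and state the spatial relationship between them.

A is a four-legged stool. The seat is 338×275 mm, 37 mm thick, top at z = 390 mm. It stands on four square legs, each 36×36 mm in cross-section, from z = 0 to the seat underside, each flush with a corner of the seat.

B is a spool: two coaxial disc flanges of radius 64 mm and thickness 20 mm, joined by a core cylinder of radius 16 mm and height 259 mm. The lower flange rests on z = 0 and the three cylinders share a vertical axis.

The spool is on top of the stool.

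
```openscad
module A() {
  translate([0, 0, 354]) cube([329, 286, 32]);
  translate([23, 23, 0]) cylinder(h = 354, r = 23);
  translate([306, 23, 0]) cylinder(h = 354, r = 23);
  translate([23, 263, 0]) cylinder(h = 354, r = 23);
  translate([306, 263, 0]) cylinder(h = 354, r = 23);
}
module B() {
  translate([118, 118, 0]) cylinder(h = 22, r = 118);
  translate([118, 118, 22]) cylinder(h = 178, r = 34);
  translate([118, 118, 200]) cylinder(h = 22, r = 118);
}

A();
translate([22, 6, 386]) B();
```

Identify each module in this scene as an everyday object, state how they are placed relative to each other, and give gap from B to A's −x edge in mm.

The spool's min-x is at 22; the stool's min-x is 0; gap = 22 mm.

A is a stool. B is a spool. The spool is on top of the stool. The gap from the spool to the stool's −x edge is 22 mm.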